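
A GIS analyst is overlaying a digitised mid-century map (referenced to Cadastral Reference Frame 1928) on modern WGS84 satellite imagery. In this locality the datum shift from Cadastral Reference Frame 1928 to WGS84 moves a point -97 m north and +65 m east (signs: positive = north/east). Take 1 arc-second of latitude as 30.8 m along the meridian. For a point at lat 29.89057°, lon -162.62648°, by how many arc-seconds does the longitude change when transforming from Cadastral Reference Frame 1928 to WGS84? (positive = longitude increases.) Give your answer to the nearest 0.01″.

Δλ = 2.43″

At latitude 29.89057°, cos φ = 0.866979.
1″ of longitude at this latitude = 30.80 × cos φ = 26.7029 m, so Δλ = 65.0 / 26.7029 = 2.434″.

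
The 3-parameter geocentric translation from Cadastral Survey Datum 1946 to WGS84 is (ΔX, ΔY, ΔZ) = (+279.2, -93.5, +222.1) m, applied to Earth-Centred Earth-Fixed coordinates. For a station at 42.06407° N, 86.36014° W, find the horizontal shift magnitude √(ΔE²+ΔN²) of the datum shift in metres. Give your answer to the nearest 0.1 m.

At φ = 42.06407°, λ = -86.36014°: sin φ = 0.669961, cos φ = 0.742396, sin λ = -0.997983, cos λ = 0.063485.
ΔE = −sin λ·ΔX + cos λ·ΔY = −(-0.997983)·(279.2) + (0.063485)·(-93.5) = 272.70 m.
ΔN = −sin φ cos λ·ΔX − sin φ sin λ·ΔY + cos φ·ΔZ = −(0.669961)(0.063485)(279.2) − (0.669961)(-0.997983)(-93.5) + (0.742396)(222.1) = 90.50 m.
Horizontal magnitude = √(ΔE² + ΔN²) = √(272.70² + 90.50²) = 287.32 m.

287.3 m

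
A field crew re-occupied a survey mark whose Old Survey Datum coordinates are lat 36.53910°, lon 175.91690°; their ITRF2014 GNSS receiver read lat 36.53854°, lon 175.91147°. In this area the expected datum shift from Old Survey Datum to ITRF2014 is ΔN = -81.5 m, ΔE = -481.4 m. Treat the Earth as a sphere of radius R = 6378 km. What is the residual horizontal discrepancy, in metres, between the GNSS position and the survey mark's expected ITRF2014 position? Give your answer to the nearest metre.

Observed coordinate differences: Δφ = -0.00056°, Δλ = -0.00543°.
Converting to metres (1° lat = 111317 m, cos φ = 0.803451): observed ΔN = -62.3 m, observed ΔE = -485.6 m.
Subtracting the expected shift leaves a residual of -62.3 − (-81.5) = 19.2 m north and -485.6 − (-481.4) = -4.2 m east.
Residual distance = √(19.2² + (-4.2)²) = 19.6 m.

20 m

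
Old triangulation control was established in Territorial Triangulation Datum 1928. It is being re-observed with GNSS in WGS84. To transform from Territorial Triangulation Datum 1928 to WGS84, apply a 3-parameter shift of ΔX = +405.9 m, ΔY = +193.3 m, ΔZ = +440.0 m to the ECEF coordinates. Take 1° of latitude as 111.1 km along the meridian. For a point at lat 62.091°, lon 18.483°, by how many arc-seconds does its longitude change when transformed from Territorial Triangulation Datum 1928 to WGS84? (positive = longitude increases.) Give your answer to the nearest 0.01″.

sin φ = 0.883692, cos φ = 0.468069, sin λ = 0.317023, cos λ = 0.948418.
East component: ΔE = −sin λ·ΔX + cos λ·ΔY = −(0.317023)(405.9) + (0.948418)(193.3) = 54.65 m.
1° of latitude spans 111100 m; at latitude φ, 1° of longitude spans that × cos φ = 52002.4 m, so Δλ = 54.65 / 52002.4 × 3600 = 3.783″.

Δλ = 3.78″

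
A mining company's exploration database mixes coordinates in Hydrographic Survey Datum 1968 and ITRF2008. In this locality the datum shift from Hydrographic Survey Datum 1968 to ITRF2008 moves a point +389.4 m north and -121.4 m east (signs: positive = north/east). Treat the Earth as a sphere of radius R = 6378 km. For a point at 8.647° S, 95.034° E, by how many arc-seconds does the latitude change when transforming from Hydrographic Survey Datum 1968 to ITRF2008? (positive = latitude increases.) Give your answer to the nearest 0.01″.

Δφ = 12.59″

On a sphere of radius R, 1 rad of latitude = R, so Δφ = ΔN / R = 389.4 / 6378000 = 6.1054e-05 rad = 12.593″.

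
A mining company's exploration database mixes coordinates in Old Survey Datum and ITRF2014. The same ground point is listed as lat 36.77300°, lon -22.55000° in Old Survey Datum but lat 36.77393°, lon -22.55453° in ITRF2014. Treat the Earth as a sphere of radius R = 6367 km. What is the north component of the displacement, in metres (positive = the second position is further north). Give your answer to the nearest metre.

Δφ = 36.77393° − 36.77300° = +0.00093°; Δλ = -22.55453° − -22.55000° = -0.00453°.
1° along a meridian = πR/180 = 111125 m.
ΔN = Δφ × 111125 = 103.3 m; ΔE = Δλ × 111125 × cos(36.77300°) = -0.00453 × 111125 × 0.801014 = -403.2 m.

ΔN = 103 m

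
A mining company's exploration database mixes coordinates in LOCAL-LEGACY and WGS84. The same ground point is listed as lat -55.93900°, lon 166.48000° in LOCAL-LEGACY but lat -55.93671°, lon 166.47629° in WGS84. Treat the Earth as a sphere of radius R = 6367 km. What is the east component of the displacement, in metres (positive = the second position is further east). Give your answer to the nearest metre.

ΔE = -231 m

Δφ = -55.93671° − -55.93900° = +0.00229°; Δλ = 166.47629° − 166.48000° = -0.00371°.
1° along a meridian = πR/180 = 111125 m.
ΔN = Δφ × 111125 = 254.5 m; ΔE = Δλ × 111125 × cos(-55.93900°) = -0.00371 × 111125 × 0.560075 = -230.9 m.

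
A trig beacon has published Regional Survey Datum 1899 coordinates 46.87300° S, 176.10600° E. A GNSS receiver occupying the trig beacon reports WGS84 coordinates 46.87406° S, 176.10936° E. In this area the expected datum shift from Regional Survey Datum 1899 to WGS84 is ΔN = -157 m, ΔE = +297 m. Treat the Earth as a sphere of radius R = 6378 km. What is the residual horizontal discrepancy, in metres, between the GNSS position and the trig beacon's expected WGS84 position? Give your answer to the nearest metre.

Observed coordinate differences: Δφ = -0.00106°, Δλ = +0.00336°.
Converting to metres (1° lat = 111317 m, cos φ = 0.683618): observed ΔN = -118.0 m, observed ΔE = 255.7 m.
Subtracting the expected shift leaves a residual of -118.0 − (-157) = 39.0 m north and 255.7 − (297) = -41.3 m east.
Residual distance = √(39.0² + (-41.3)²) = 56.8 m.

57 m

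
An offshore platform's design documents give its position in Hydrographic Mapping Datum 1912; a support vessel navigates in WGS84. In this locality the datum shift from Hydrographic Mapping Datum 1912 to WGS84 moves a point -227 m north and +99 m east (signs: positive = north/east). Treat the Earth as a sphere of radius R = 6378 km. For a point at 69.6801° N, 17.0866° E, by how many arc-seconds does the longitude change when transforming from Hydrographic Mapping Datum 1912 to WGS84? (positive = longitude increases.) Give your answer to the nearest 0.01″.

Δλ = 9.22″

At latitude 69.6801°, cos φ = 0.347261.
One radian of longitude at latitude φ spans R cos φ, so Δλ = ΔE / (R cos φ) = 99.0 / (6378000 × 0.347261) = 4.4699e-05 rad = 9.220″.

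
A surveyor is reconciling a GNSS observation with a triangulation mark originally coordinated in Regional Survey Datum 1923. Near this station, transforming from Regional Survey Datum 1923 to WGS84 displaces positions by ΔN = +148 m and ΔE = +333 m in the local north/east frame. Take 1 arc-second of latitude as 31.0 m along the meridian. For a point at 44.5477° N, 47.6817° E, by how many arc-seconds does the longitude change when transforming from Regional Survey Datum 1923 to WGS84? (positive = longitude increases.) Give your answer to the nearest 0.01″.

At latitude 44.5477°, cos φ = 0.712667.
1″ of longitude at this latitude = 31.00 × cos φ = 22.0927 m, so Δλ = 333.0 / 22.0927 = 15.073″.

Δλ = 15.07″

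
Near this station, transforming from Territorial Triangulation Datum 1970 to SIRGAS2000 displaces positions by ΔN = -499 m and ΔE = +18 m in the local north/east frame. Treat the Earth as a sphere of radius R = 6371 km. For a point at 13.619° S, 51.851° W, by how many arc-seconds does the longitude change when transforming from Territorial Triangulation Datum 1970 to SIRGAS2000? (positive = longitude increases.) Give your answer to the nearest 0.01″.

Δλ = 0.60″

At latitude -13.619°, cos φ = 0.971883.
One radian of longitude at latitude φ spans R cos φ, so Δλ = ΔE / (R cos φ) = 18.0 / (6371000 × 0.971883) = 2.9070e-06 rad = 0.600″.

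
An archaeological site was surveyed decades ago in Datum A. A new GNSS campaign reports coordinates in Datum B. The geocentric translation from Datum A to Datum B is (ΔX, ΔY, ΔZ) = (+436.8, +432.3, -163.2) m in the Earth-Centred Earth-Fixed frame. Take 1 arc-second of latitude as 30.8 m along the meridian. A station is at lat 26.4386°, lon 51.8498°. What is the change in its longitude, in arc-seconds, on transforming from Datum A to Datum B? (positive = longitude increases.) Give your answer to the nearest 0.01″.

Δλ = -2.77″

sin φ = 0.445239, cos φ = 0.895412, sin λ = 0.786394, cos λ = 0.617725.
East component: ΔE = −sin λ·ΔX + cos λ·ΔY = −(0.786394)(436.8) + (0.617725)(432.3) = -76.45 m.
1° of latitude spans 3600 × 30.80 = 110880 m; at latitude φ, 1° of longitude spans that × cos φ = 99283.3 m, so Δλ = -76.45 / 99283.3 × 3600 = -2.772″.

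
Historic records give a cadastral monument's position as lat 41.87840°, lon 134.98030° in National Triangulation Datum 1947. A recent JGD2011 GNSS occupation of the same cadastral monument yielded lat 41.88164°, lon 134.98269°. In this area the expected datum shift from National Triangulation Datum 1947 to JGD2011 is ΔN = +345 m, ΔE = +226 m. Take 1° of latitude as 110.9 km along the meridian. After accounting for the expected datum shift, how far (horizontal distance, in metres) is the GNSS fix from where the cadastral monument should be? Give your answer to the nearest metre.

Observed coordinate differences: Δφ = +0.00324°, Δλ = +0.00239°.
Converting to metres (1° lat = 110900 m, cos φ = 0.744563): observed ΔN = 359.3 m, observed ΔE = 197.3 m.
Subtracting the expected shift leaves a residual of 359.3 − (345) = 14.3 m north and 197.3 − (226) = -28.7 m east.
Residual distance = √(14.3² + (-28.7)²) = 32.0 m.

32 m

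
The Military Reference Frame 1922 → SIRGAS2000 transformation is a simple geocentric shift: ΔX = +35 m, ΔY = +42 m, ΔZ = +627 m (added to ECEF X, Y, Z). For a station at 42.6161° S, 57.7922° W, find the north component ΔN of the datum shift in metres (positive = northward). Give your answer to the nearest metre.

At φ = -42.6161°, λ = -57.7922°: sin φ = -0.677083, cos φ = 0.735907, sin λ = -0.846121, cos λ = 0.532991.
ΔN = −sin φ cos λ·ΔX − sin φ sin λ·ΔY + cos φ·ΔZ = −(-0.677083)(0.532991)(35) − (-0.677083)(-0.846121)(42) + (0.735907)(627) = 449.98 m.

ΔN = 450 m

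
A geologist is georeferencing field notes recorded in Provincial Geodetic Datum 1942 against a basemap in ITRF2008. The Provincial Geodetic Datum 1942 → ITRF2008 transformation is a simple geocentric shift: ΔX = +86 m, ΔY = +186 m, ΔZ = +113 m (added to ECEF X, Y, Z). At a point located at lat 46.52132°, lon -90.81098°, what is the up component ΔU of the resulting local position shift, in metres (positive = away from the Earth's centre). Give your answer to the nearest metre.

ΔU = -47 m

At φ = 46.52132°, λ = -90.81098°: sin φ = 0.725630, cos φ = 0.688085, sin λ = -0.999900, cos λ = -0.014154.
ΔU = cos φ cos λ·ΔX + cos φ sin λ·ΔY + sin φ·ΔZ = (0.688085)(-0.014154)(86) + (0.688085)(-0.999900)(186) + (0.725630)(113) = -46.81 m.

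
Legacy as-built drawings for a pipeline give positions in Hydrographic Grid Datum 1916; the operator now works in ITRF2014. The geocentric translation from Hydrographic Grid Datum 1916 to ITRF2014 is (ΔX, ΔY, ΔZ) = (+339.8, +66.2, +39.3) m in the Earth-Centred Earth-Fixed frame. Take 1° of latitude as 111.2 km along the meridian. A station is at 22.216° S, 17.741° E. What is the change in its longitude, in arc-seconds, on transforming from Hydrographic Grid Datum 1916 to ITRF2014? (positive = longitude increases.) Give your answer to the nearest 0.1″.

Δλ = -1.4″

sin φ = -0.378099, cos φ = 0.925765, sin λ = 0.304715, cos λ = 0.952444.
East component: ΔE = −sin λ·ΔX + cos λ·ΔY = −(0.304715)(339.8) + (0.952444)(66.2) = -40.49 m.
1° of latitude spans 111200 m; at latitude φ, 1° of longitude spans that × cos φ = 102945.1 m, so Δλ = -40.49 / 102945.1 × 3600 = -1.416″.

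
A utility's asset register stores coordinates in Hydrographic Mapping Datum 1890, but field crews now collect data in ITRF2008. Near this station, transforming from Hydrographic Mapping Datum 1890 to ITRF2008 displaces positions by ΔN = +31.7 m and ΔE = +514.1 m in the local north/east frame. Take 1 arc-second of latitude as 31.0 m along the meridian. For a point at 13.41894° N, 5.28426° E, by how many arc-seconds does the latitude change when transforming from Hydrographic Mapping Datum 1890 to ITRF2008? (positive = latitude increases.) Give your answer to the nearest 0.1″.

Δφ = 1.0″

1″ of latitude = 31.00 m, so Δφ = 31.7 / 31.00 = 1.023″.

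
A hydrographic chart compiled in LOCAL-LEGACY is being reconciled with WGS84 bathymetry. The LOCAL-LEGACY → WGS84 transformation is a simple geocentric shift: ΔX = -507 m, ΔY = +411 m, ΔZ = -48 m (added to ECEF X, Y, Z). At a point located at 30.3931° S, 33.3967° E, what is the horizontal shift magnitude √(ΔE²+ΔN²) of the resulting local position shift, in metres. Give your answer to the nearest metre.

The local east axis at (φ, λ) is (−sin λ, cos λ, 0), so ΔE = −sin(33.3967°)·(-507) + cos(33.3967°)·411 = 622.20 m.
The local north axis is (−sin φ cos λ, −sin φ sin λ, cos φ), giving ΔN = -214.152 + 114.455 − 41.404 = -141.10 m.
Horizontal magnitude = √(ΔE² + ΔN²) = √(622.20² + (-141.10)²) = 638.00 m.

638 m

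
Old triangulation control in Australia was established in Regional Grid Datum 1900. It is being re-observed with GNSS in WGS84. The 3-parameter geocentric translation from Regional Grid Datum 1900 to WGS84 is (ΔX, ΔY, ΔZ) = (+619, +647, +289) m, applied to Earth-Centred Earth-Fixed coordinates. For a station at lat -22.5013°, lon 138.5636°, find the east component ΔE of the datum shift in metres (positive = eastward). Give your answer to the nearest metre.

At φ = -22.5013°, λ = 138.5636°: sin φ = -0.382704, cos φ = 0.923871, sin λ = 0.661788, cos λ = -0.749691.
ΔE = −sin λ·ΔX + cos λ·ΔY = −(0.661788)·(619) + (-0.749691)·(647) = -894.70 m.

ΔE = -895 m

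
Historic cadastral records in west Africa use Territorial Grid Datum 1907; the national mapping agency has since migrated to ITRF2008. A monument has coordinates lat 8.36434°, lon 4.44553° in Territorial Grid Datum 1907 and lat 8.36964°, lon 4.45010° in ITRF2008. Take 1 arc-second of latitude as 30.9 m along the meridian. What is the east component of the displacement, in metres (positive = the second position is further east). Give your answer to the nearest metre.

Δφ = 8.36964° − 8.36434° = +0.00530°; Δλ = 4.45010° − 4.44553° = +0.00457°.
1° of latitude = 3600 × 30.90 = 111240 m.
ΔN = Δφ × 111240 = 589.6 m; ΔE = Δλ × 111240 × cos(8.36434°) = +0.00457 × 111240 × 0.989363 = 503.0 m.

ΔE = 503 m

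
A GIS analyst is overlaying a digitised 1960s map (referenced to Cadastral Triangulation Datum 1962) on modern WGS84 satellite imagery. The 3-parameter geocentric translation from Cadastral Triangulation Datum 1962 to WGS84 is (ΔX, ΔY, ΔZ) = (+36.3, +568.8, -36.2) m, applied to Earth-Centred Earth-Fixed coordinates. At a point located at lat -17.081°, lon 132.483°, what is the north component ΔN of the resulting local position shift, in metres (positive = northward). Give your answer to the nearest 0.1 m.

At φ = -17.081°, λ = 132.483°: sin φ = -0.293723, cos φ = 0.955890, sin λ = 0.737478, cos λ = -0.675371.
ΔN = −sin φ cos λ·ΔX − sin φ sin λ·ΔY + cos φ·ΔZ = −(-0.293723)(-0.675371)(36.3) − (-0.293723)(0.737478)(568.8) + (0.955890)(-36.2) = 81.41 m.

ΔN = 81.4 m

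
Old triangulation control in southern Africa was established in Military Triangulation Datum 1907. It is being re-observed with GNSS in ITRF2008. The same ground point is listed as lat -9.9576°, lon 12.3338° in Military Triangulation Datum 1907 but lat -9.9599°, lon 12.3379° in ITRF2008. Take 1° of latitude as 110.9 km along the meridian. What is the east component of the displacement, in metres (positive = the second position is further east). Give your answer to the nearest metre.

Δφ = -9.9599° − -9.9576° = -0.0023°; Δλ = 12.3379° − 12.3338° = +0.0041°.
ΔN = Δφ × 110900 = -255.1 m; ΔE = Δλ × 110900 × cos(-9.9576°) = +0.0041 × 110900 × 0.984936 = 447.8 m.

ΔE = 448 m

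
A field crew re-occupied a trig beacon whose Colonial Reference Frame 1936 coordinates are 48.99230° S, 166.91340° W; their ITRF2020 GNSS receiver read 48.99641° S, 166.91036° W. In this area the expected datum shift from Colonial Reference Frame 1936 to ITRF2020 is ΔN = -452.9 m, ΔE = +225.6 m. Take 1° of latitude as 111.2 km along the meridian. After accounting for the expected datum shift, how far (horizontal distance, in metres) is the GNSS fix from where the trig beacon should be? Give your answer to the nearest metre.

6 m

Observed coordinate differences: Δφ = -0.00411°, Δλ = +0.00304°.
Converting to metres (1° lat = 111200 m, cos φ = 0.656160): observed ΔN = -457.0 m, observed ΔE = 221.8 m.
Subtracting the expected shift leaves a residual of -457.0 − (-452.9) = -4.1 m north and 221.8 − (225.6) = -3.8 m east.
Residual distance = √((-4.1)² + (-3.8)²) = 5.6 m.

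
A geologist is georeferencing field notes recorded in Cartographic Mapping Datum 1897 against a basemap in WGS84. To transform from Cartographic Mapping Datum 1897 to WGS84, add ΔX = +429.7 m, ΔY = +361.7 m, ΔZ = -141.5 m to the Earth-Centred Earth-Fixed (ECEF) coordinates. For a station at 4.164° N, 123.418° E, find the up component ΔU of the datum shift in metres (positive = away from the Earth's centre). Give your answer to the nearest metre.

ΔU = 55 m

At φ = 4.164°, λ = 123.418°: sin φ = 0.072612, cos φ = 0.997360, sin λ = 0.834675, cos λ = -0.550743.
ΔU = cos φ cos λ·ΔX + cos φ sin λ·ΔY + sin φ·ΔZ = (0.997360)(-0.550743)(429.7) + (0.997360)(0.834675)(361.7) + (0.072612)(-141.5) = 54.80 m.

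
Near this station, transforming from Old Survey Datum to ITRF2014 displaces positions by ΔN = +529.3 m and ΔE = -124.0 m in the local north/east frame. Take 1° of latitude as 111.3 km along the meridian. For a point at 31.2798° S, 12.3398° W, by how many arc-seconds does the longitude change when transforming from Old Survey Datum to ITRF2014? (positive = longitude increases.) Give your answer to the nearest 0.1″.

Δλ = -4.7″

At latitude -31.2798°, cos φ = 0.854642.
1° of longitude at this latitude = 111.3 × cos φ = 95.12 km, so Δλ = -124.0 / 95121.6 = -0.0013036° = -4.693″.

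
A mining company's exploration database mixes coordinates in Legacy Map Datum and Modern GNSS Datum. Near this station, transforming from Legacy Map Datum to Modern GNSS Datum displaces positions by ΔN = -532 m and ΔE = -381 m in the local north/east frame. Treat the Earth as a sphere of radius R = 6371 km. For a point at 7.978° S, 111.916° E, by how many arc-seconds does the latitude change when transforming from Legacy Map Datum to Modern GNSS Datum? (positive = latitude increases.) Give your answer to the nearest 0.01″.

On a sphere of radius R, 1 rad of latitude = R, so Δφ = ΔN / R = -532.0 / 6371000 = -8.3503e-05 rad = -17.224″.

Δφ = -17.22″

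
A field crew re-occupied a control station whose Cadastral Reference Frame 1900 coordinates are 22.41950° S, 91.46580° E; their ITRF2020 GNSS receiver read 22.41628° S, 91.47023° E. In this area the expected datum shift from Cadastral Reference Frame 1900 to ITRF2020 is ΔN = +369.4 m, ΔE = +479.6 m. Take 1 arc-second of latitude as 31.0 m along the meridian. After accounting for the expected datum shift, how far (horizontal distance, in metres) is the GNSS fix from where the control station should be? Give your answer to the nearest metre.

25 m

Observed coordinate differences: Δφ = +0.00322°, Δλ = +0.00443°.
Converting to metres (1° lat = 111600 m, cos φ = 0.924416): observed ΔN = 359.4 m, observed ΔE = 457.0 m.
Subtracting the expected shift leaves a residual of 359.4 − (369.4) = -10.0 m north and 457.0 − (479.6) = -22.6 m east.
Residual distance = √((-10.0)² + (-22.6)²) = 24.7 m.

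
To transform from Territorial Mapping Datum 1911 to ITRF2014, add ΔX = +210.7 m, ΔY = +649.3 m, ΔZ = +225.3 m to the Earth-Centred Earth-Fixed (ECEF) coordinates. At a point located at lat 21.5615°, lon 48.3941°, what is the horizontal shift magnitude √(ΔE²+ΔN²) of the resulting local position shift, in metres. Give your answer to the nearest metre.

274 m

The local east axis at (φ, λ) is (−sin λ, cos λ, 0), so ΔE = −sin(48.3941°)·210.7 + cos(48.3941°)·649.3 = 273.59 m.
The local north axis is (−sin φ cos λ, −sin φ sin λ, cos φ), giving ΔN = -51.415 − 178.421 + 209.534 = -20.30 m.
Horizontal magnitude = √(ΔE² + ΔN²) = √(273.59² + (-20.30)²) = 274.34 m.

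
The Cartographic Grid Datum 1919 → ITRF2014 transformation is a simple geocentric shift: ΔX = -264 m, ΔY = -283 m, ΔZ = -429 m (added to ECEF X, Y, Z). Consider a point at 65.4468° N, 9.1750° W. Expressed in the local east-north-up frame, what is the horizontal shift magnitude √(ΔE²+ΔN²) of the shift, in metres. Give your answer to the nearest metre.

322 m

The local east axis at (φ, λ) is (−sin λ, cos λ, 0), so ΔE = −sin(-9.1750°)·(-264) + cos(-9.1750°)·(-283) = -321.47 m.
The local north axis is (−sin φ cos λ, −sin φ sin λ, cos φ), giving ΔN = 237.056 − 41.044 − 178.266 = 17.75 m.
Horizontal magnitude = √(ΔE² + ΔN²) = √((-321.47)² + 17.75²) = 321.96 m.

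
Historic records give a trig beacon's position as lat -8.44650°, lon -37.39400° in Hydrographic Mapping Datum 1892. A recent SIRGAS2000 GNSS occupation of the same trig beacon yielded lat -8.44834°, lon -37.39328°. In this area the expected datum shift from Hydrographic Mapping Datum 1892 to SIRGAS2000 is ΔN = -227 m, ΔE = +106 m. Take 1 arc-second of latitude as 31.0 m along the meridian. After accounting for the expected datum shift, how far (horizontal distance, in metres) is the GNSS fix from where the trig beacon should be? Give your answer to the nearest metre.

Observed coordinate differences: Δφ = -0.00184°, Δλ = +0.00072°.
Converting to metres (1° lat = 111600 m, cos φ = 0.989153): observed ΔN = -205.3 m, observed ΔE = 79.5 m.
Subtracting the expected shift leaves a residual of -205.3 − (-227) = 21.7 m north and 79.5 − (106) = -26.5 m east.
Residual distance = √(21.7² + (-26.5)²) = 34.2 m.

34 m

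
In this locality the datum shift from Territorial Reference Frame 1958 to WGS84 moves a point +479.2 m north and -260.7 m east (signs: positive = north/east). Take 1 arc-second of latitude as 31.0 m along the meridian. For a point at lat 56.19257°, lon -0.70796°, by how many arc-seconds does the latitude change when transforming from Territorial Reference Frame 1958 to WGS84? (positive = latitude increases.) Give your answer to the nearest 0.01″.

1″ of latitude = 31.00 m, so Δφ = 479.2 / 31.00 = 15.458″.

Δφ = 15.46″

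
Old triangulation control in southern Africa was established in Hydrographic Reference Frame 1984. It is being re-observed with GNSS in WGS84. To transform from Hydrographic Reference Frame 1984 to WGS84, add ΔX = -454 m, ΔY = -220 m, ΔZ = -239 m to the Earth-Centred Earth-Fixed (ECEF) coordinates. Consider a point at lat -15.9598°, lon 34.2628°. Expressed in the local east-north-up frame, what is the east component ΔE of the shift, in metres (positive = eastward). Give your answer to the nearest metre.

The local east axis at (φ, λ) is (−sin λ, cos λ, 0), so ΔE = −sin(34.2628°)·(-454) + cos(34.2628°)·(-220) = 73.78 m.

ΔE = 74 m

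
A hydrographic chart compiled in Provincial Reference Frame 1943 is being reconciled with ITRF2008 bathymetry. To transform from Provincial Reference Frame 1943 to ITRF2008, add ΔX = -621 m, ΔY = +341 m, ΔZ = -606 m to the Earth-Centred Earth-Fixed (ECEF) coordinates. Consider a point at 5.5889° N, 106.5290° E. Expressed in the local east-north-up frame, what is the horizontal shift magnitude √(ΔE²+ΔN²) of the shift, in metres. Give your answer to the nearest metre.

At φ = 5.5889°, λ = 106.5290°: sin φ = 0.097390, cos φ = 0.995246, sin λ = 0.958676, cos λ = -0.284501.
ΔE = −sin λ·ΔX + cos λ·ΔY = −(0.958676)·(-621) + (-0.284501)·(341) = 498.32 m.
ΔN = −sin φ cos λ·ΔX − sin φ sin λ·ΔY + cos φ·ΔZ = −(0.097390)(-0.284501)(-621) − (0.097390)(0.958676)(341) + (0.995246)(-606) = -652.16 m.
Horizontal magnitude = √(ΔE² + ΔN²) = √(498.32² + (-652.16)²) = 820.76 m.

821 m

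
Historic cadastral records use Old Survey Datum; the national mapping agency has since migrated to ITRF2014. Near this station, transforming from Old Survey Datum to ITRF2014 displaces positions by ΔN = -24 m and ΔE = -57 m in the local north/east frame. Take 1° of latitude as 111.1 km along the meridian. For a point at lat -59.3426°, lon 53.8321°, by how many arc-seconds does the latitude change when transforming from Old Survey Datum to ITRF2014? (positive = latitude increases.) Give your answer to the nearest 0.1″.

1° of latitude = 111.1 km, so Δφ = -24.0 / 111100 = -0.0002160° = -0.778″.

Δφ = -0.8″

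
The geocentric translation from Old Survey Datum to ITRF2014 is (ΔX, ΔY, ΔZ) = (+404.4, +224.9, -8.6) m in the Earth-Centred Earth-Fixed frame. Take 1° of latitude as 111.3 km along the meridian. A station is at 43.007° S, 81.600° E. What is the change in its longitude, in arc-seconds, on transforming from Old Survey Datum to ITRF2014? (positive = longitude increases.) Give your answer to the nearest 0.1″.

sin φ = -0.682088, cos φ = 0.731270, sin λ = 0.989272, cos λ = 0.146083.
East component: ΔE = −sin λ·ΔX + cos λ·ΔY = −(0.989272)(404.4) + (0.146083)(224.9) = -367.21 m.
1° of latitude spans 111300 m; at latitude φ, 1° of longitude spans that × cos φ = 81390.4 m, so Δλ = -367.21 / 81390.4 × 3600 = -16.242″.

Δλ = -16.2″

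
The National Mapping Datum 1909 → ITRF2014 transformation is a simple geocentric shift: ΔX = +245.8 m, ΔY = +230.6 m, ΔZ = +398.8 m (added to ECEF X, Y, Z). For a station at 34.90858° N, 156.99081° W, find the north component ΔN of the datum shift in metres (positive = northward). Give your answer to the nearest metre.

ΔN = 508 m

The local north axis is (−sin φ cos λ, −sin φ sin λ, cos φ), giving ΔN = 129.473 + 51.582 + 327.042 = 508.10 m.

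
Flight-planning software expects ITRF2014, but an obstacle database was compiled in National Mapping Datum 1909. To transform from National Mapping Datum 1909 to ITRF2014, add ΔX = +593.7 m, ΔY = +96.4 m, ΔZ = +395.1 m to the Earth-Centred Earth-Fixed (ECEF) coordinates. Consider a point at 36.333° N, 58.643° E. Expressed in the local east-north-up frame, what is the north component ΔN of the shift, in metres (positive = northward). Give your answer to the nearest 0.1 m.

ΔN = 86.5 m

At φ = 36.333°, λ = 58.643°: sin φ = 0.592477, cos φ = 0.805587, sin λ = 0.853942, cos λ = 0.520369.
ΔN = −sin φ cos λ·ΔX − sin φ sin λ·ΔY + cos φ·ΔZ = −(0.592477)(0.520369)(593.7) − (0.592477)(0.853942)(96.4) + (0.805587)(395.1) = 86.47 m.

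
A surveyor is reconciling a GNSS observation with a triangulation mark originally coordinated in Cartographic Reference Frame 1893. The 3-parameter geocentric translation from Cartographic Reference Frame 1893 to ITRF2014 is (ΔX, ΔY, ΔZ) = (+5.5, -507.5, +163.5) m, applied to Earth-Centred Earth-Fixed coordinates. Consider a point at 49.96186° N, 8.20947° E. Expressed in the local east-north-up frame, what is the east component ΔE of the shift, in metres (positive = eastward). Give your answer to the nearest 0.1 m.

ΔE = -503.1 m

The local east axis at (φ, λ) is (−sin λ, cos λ, 0), so ΔE = −sin(8.20947°)·5.5 + cos(8.20947°)·(-507.5) = -503.08 m.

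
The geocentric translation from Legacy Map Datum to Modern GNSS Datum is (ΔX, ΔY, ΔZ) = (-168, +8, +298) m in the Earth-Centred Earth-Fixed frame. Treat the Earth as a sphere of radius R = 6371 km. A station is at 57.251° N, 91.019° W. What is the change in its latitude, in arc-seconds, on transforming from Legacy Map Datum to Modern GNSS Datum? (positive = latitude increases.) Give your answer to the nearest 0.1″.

sin φ = 0.841048, cos φ = 0.540960, sin λ = -0.999842, cos λ = -0.017784.
North component: ΔN = −sin φ cos λ·ΔX − sin φ sin λ·ΔY + cos φ·ΔZ = −(0.841048)(-0.017784)(-168) − (0.841048)(-0.999842)(8) + (0.540960)(298) = 165.42 m.
1° of latitude spans πR/180 = 111195 m, so Δφ = 165.42 / 111195 × 3600 = 5.356″.

Δφ = 5.4″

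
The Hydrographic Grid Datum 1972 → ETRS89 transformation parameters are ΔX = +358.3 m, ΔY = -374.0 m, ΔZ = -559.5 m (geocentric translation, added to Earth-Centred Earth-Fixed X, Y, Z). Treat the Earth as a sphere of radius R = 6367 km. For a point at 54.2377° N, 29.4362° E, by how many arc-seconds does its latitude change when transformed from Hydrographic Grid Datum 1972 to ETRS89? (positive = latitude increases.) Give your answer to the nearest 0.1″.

Δφ = -14.0″

sin φ = 0.811449, cos φ = 0.584424, sin λ = 0.491454, cos λ = 0.870903.
North component: ΔN = −sin φ cos λ·ΔX − sin φ sin λ·ΔY + cos φ·ΔZ = −(0.811449)(0.870903)(358.3) − (0.811449)(0.491454)(-374.0) + (0.584424)(-559.5) = -431.05 m.
1° of latitude spans πR/180 = 111125 m, so Δφ = -431.05 / 111125 × 3600 = -13.964″.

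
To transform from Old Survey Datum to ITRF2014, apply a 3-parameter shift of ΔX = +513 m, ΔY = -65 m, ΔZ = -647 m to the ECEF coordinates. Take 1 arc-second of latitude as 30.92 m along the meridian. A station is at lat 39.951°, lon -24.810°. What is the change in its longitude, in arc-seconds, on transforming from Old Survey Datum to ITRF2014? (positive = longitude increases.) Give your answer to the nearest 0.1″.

sin φ = 0.642132, cos φ = 0.766594, sin λ = -0.419611, cos λ = 0.907704.
East component: ΔE = −sin λ·ΔX + cos λ·ΔY = −(-0.419611)(513) + (0.907704)(-65) = 156.26 m.
1° of latitude spans 3600 × 30.92 = 111312 m; at latitude φ, 1° of longitude spans that × cos φ = 85331.1 m, so Δλ = 156.26 / 85331.1 × 3600 = 6.592″.

Δλ = 6.6″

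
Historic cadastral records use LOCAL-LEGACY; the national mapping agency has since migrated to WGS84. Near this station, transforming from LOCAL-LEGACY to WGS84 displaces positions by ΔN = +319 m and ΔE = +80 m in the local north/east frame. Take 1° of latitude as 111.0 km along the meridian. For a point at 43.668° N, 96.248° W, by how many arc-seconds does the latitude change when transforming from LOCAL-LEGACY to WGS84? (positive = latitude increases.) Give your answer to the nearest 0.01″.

Δφ = 10.35″

1° of latitude = 111.0 km, so Δφ = 319.0 / 111000 = 0.0028739° = 10.346″.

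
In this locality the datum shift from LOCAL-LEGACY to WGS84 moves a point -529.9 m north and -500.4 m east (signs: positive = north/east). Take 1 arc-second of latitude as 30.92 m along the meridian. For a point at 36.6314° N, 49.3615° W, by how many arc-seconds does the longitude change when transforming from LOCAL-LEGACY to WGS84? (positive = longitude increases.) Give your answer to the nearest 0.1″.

At latitude 36.6314°, cos φ = 0.802491.
1″ of longitude at this latitude = 30.92 × cos φ = 24.8130 m, so Δλ = -500.4 / 24.8130 = -20.167″.

Δλ = -20.2″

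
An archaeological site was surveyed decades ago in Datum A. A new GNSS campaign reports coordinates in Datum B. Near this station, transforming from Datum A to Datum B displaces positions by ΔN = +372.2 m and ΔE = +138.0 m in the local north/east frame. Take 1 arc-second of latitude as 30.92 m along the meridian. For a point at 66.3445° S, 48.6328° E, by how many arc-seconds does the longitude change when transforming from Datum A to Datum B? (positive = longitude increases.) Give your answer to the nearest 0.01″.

At latitude -66.3445°, cos φ = 0.401236.
1″ of longitude at this latitude = 30.92 × cos φ = 12.4062 m, so Δλ = 138.0 / 12.4062 = 11.123″.

Δλ = 11.12″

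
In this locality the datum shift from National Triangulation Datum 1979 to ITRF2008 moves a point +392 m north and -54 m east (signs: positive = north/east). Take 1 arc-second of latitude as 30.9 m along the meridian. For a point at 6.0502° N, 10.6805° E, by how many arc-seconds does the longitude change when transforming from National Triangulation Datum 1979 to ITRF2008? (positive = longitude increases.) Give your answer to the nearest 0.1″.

Δλ = -1.8″

At latitude 6.0502°, cos φ = 0.994430.
1″ of longitude at this latitude = 30.90 × cos φ = 30.7279 m, so Δλ = -54.0 / 30.7279 = -1.757″.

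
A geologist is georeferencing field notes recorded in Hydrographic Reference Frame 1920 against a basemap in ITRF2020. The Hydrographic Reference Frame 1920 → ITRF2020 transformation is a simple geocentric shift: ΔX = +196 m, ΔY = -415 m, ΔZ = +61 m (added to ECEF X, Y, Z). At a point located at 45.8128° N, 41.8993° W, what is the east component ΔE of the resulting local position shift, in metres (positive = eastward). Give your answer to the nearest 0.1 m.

ΔE = -178.0 m

The local east axis at (φ, λ) is (−sin λ, cos λ, 0), so ΔE = −sin(-41.8993°)·196 + cos(-41.8993°)·(-415) = -178.00 m.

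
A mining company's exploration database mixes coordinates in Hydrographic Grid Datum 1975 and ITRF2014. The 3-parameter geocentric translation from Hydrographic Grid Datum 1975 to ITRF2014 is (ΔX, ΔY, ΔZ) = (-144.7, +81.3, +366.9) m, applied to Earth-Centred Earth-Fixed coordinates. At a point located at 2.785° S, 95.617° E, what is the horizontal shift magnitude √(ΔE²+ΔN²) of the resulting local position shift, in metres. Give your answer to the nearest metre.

The local east axis at (φ, λ) is (−sin λ, cos λ, 0), so ΔE = −sin(95.617°)·(-144.7) + cos(95.617°)·81.3 = 136.05 m.
The local north axis is (−sin φ cos λ, −sin φ sin λ, cos φ), giving ΔN = 0.688 + 3.931 + 366.467 = 371.09 m.
Horizontal magnitude = √(ΔE² + ΔN²) = √(136.05² + 371.09²) = 395.24 m.

395 m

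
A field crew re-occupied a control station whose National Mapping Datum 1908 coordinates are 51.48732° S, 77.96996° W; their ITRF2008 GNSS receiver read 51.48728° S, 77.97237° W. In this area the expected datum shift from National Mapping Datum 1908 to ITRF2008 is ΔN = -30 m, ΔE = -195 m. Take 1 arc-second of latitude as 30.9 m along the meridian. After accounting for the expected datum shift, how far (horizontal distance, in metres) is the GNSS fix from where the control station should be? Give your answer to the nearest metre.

Observed coordinate differences: Δφ = +0.00004°, Δλ = -0.00241°.
Converting to metres (1° lat = 111240 m, cos φ = 0.622688): observed ΔN = 4.4 m, observed ΔE = -166.9 m.
Subtracting the expected shift leaves a residual of 4.4 − (-30) = 34.4 m north and -166.9 − (-195) = 28.1 m east.
Residual distance = √(34.4² + 28.1²) = 44.4 m.

44 m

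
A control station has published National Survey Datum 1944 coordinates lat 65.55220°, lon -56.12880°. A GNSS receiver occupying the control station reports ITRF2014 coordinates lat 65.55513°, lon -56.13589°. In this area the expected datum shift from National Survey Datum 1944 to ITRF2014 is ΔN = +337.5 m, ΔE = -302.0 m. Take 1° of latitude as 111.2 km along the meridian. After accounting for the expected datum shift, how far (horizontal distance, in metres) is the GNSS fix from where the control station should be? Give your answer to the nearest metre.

Observed coordinate differences: Δφ = +0.00293°, Δλ = -0.00709°.
Converting to metres (1° lat = 111200 m, cos φ = 0.413864): observed ΔN = 325.8 m, observed ΔE = -326.3 m.
Subtracting the expected shift leaves a residual of 325.8 − (337.5) = -11.7 m north and -326.3 − (-302.0) = -24.3 m east.
Residual distance = √((-11.7)² + (-24.3)²) = 27.0 m.

27 m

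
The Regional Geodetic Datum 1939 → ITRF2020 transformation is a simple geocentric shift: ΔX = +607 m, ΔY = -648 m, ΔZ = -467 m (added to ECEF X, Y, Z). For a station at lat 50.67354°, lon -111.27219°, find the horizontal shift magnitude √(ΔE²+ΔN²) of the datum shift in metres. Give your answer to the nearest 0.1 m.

996.2 m

The local east axis at (φ, λ) is (−sin λ, cos λ, 0), so ΔE = −sin(-111.27219°)·607 + cos(-111.27219°)·(-648) = 800.74 m.
The local north axis is (−sin φ cos λ, −sin φ sin λ, cos φ), giving ΔN = 170.350 − 467.107 − 295.956 = -592.71 m.
Horizontal magnitude = √(ΔE² + ΔN²) = √(800.74² + (-592.71)²) = 996.24 m.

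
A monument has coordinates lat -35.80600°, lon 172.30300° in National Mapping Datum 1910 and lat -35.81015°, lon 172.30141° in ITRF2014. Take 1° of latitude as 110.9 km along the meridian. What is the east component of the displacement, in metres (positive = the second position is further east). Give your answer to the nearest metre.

Δφ = -35.81015° − -35.80600° = -0.00415°; Δλ = 172.30141° − 172.30300° = -0.00159°.
ΔN = Δφ × 110900 = -460.2 m; ΔE = Δλ × 110900 × cos(-35.80600°) = -0.00159 × 110900 × 0.811003 = -143.0 m.

ΔE = -143 m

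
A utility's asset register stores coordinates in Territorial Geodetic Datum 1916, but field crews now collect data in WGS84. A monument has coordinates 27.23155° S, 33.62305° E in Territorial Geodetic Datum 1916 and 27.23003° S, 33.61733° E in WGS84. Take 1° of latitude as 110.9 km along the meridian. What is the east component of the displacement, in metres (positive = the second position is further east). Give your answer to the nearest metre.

ΔE = -564 m

Δφ = -27.23003° − -27.23155° = +0.00152°; Δλ = 33.61733° − 33.62305° = -0.00572°.
ΔN = Δφ × 110900 = 168.6 m; ΔE = Δλ × 110900 × cos(-27.23155°) = -0.00572 × 110900 × 0.889165 = -564.0 m.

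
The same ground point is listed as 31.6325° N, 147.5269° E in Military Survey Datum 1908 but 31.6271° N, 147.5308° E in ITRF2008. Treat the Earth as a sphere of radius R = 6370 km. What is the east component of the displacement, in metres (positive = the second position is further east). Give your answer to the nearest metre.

Δφ = 31.6271° − 31.6325° = -0.0054°; Δλ = 147.5308° − 147.5269° = +0.0039°.
1° along a meridian = πR/180 = 111177 m.
ΔN = Δφ × 111177 = -600.4 m; ΔE = Δλ × 111177 × cos(31.6325°) = +0.0039 × 111177 × 0.851430 = 369.2 m.

ΔE = 369 m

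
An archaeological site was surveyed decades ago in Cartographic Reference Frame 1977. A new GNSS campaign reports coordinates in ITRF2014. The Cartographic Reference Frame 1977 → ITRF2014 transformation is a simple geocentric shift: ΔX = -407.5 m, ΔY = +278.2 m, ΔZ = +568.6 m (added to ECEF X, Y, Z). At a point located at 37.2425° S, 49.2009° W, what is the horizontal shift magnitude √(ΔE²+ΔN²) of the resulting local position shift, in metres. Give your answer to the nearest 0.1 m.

207.3 m

The local east axis at (φ, λ) is (−sin λ, cos λ, 0), so ΔE = −sin(-49.2009°)·(-407.5) + cos(-49.2009°)·278.2 = -126.70 m.
The local north axis is (−sin φ cos λ, −sin φ sin λ, cos φ), giving ΔN = -161.140 − 127.452 + 452.652 = 164.06 m.
Horizontal magnitude = √(ΔE² + ΔN²) = √((-126.70)² + 164.06²) = 207.29 m.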